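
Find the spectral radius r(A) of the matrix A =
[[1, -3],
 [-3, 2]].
r(A) = (3 + sqrt(37))/2 ≈ 4.5414

The eigenvalues of A are the roots of its characteristic polynomial. With M = A (coefficients from the trace and determinant):
  p(λ) = det(λ I - M) = λ^2 - 3λ - 7.
For λ^2 - 3λ - 7 the discriminant is 37. It is nonnegative but not a perfect square, so the roots are real and irrational: λ = (3 ± sqrt(37))/2 ≈ 4.5414, -1.5414.
Thus the eigenvalues (to 4 decimals) are 4.5414 (modulus 4.5414); -1.5414 (modulus 1.5414). The spectral radius is the largest modulus: r(A) = (3 + sqrt(37))/2 ≈ 4.5414. (Cross-check: r(A) ≤ ||A||_2 ≈ 4.5414; equality holds whenever A is normal, though it can also hold for some non-normal A.)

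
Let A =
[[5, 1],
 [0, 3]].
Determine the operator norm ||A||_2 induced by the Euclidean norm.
||A||_2 = sqrt((35 + sqrt(325))/2) ≈ 5.1492 (= sqrt(largest eigenvalue of A^T A))

||A||_2 = sigma_max(A) = sqrt(lambda_max(A^T A)). Form the symmetric matrix M = A^T A =
[[25, 5],
 [5, 10]].
Its characteristic polynomial (trace, determinant of M give the coefficients) is
  p(λ) = det(λ I - M) = λ^2 - 35λ + 225.
For λ^2 - 35λ + 225 the discriminant is 325. It is nonnegative but not a perfect square, so the roots are real and irrational: λ = (35 ± sqrt(325))/2 ≈ 26.5139, 8.4861.
So the eigenvalues of A^T A are ≈ 8.4861, 26.5139 (all ≥ 0, as they must be for A^T A). The largest is λ_max = (35 + sqrt(325))/2 ≈ 26.5139, hence ||A||_2 = sqrt(λ_max) = sqrt((35 + sqrt(325))/2) ≈ 5.1492.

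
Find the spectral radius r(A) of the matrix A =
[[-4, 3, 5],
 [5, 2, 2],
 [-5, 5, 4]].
r(A) ≈ 6.5798

The eigenvalues of A are the roots of its characteristic polynomial. With M = A (coefficients from the trace, the sum of principal 2x2 minors, and det A):
  p(λ) = det(λ I - M) = λ^3 - 2λ^2 - 16λ - 93.
No integer candidate from the rational root theorem (±divisors of 93) is a root, so the roots are irrational. The cubic discriminant is Δ = -272659 < 0, so there is one real root and a complex-conjugate pair. p(6) = -45 and p(7) = 40 have opposite signs, so a root lies in (6, 7); Newton's method refines it to λ ≈ 6.5798. Dividing out (λ - (6.5798)) leaves approximately λ^2 + 4.5798λ + 14.1342. For λ^2 + 4.5798λ + 14.1342 the discriminant is -35.5621. It is negative, so the remaining roots are the complex-conjugate pair λ ≈ -2.2899 ± 2.9817i. Their product equals the constant term, so |λ|^2 ≈ 14.1342 and |λ| ≈ 3.7595.
Thus the eigenvalues (to 4 decimals) are 6.5798 (modulus 6.5798); -2.2899 ± 2.9817i (modulus 3.7595). The spectral radius is the largest modulus: r(A) ≈ 6.5798. (Cross-check: r(A) ≤ ||A||_2 ≈ 10.6934; equality holds whenever A is normal, though it can also hold for some non-normal A.)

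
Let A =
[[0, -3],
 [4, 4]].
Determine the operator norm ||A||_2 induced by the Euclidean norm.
||A||_2 = sqrt((41 + sqrt(1105))/2) ≈ 6.0927 (= sqrt(largest eigenvalue of A^T A))

||A||_2 = sigma_max(A) = sqrt(lambda_max(A^T A)). Form the symmetric matrix M = A^T A =
[[16, 16],
 [16, 25]].
Its characteristic polynomial (trace, determinant of M give the coefficients) is
  p(λ) = det(λ I - M) = λ^2 - 41λ + 144.
For λ^2 - 41λ + 144 the discriminant is 1105. It is nonnegative but not a perfect square, so the roots are real and irrational: λ = (41 ± sqrt(1105))/2 ≈ 37.1208, 3.8792.
So the eigenvalues of A^T A are ≈ 3.8792, 37.1208 (all ≥ 0, as they must be for A^T A). The largest is λ_max = (41 + sqrt(1105))/2 ≈ 37.1208, hence ||A||_2 = sqrt(λ_max) = sqrt((41 + sqrt(1105))/2) ≈ 6.0927.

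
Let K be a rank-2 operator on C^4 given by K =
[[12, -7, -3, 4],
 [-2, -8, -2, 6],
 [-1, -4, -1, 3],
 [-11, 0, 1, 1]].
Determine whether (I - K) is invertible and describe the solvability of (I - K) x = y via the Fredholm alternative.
(I - K) is invertible (det(I - K) = -84 ≠ 0), so for every y in C^4 the equation (I - K) x = y has a unique solution.

K has rank 2 and factors as K = U V^T = u1 v1^T + u2 v2^T with u1 = (3, 2, 1, -1), v1 = (2, -3, -1, 2), u2 = (2, -2, -1, -3), v2 = (3, 1, 0, -1) (multiplying out reproduces the displayed K). The nonzero eigenvalues of U V^T coincide with those of the 2 x 2 matrix G = V^T U = [[v1·u1, v1·u2], [v2·u1, v2·u2]] = [[-3, 5], [12, 7]], and by the Sylvester determinant identity det(I_4 - U V^T) = det(I_2 - V^T U) = det([[4, -5], [-12, -6]]) = (4)(-6) - (-5)(-12) = -84. (Direct check: I - K =
[[-11, 7, 3, -4],
 [2, 9, 2, -6],
 [1, 4, 2, -3],
 [11, 0, -1, 0]]
has determinant -84.) The finite-dimensional Fredholm alternative says: either (I - K) is invertible, or ker(I - K) ≠ {0} and then range(I - K) = ker((I - K)^*)^⊥, with dim ker(I - K) = dim ker((I - K)^*). Since det(I - K) ≠ 0, 1 is not an eigenvalue of K and ker(I - K) = {0}, so we are in the first case: for every y there is a unique x = (I - K)^(-1) y. (Explicitly, by the Woodbury identity, (I - U V^T)^(-1) = I + U (I_2 - G)^(-1) V^T.)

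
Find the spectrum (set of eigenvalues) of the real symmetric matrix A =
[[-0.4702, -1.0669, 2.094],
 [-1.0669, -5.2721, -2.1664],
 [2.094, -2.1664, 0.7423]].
sigma(A) ≈ {-6, -2, 3}

A is real symmetric, so its spectrum consists of real eigenvalues. Expanding the characteristic polynomial of the displayed matrix gives
  det(λ I - A) = p(λ) = λ^3 + (5)λ^2 + (-12)λ + (-36).
Solving p(λ) = 0 yields eigenvalues ≈ -6, -2, 3. (A is shown rounded to 4 decimals, so these recover the underlying integer eigenvalues to within that precision.)
Verification: the trace of A = -5 equals the sum of eigenvalues -5, and det(A) ≈ 35.9991 matches the eigenvalue product 36.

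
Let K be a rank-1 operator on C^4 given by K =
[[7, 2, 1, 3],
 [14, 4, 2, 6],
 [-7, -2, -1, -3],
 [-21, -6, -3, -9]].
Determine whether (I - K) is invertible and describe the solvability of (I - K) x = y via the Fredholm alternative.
(I - K) is singular (det(I - K) = 0, i.e. 1 ∈ sigma(K)). (I - K) x = y is solvable iff y ⊥ ker((I - K)^*) = span{(7, 2, 1, 3)}, i.e. iff 7y_1 + 2y_2 + y_3 + 3y_4 = 0. When solvable, the solutions are x = y + c·(1, 2, -1, -3), c arbitrary (ker(I - K) = span{(1, 2, -1, -3)}, dimension 1).

K has rank 1, so it is an outer product K = u v^T: every row of K is a multiple of one row vector. Reading off the entries, u = (1, 2, -1, -3) and v = (7, 2, 1, 3) (row i of K equals u_i·v^T). A rank-one matrix u v^T satisfies K u = u (v·u) and kills the (3)-dimensional subspace v^⊥, so its characteristic polynomial is lambda^3 (lambda - v·u) with v·u = tr K = 1. Hence the eigenvalues of I - K are 1 (multiplicity 3) and 1 - (1) = 0, so det(I - K) = 0. (Direct check: I - K =
[[-6, -2, -1, -3],
 [-14, -3, -2, -6],
 [7, 2, 2, 3],
 [21, 6, 3, 10]]
has determinant 0.) So 1 is an eigenvalue of K and (I - K) is not invertible. The finite-dimensional Fredholm alternative says: either (I - K) is invertible, or ker(I - K) ≠ {0} and then range(I - K) = ker((I - K)^*)^⊥, with dim ker(I - K) = dim ker((I - K)^*). We are in the second case, so we need both kernels. Kernel of I - K: (I - K) u = u - u (v·u) = u - u = 0, so ker(I - K) = span{u} = span{(1, 2, -1, -3)} (it is exactly 1-dimensional because rank(I - K) = 3). Kernel of the adjoint: K is real, so (I - K)^* = I - K^T = I - v u^T, and (I - v u^T) v = v - v (u·v) = 0; hence ker((I - K)^*) = span{v} = span{(7, 2, 1, 3)}. Therefore (I - K) x = y is solvable iff <y, v> = 0, i.e. iff 7y_1 + 2y_2 + y_3 + 3y_4 = 0. When this holds, K y = u (v·y) = 0, so (I - K) y = y and x = y is a particular solution; the full solution set is the line x = y + c·u = y + c·(1, 2, -1, -3), c ∈ C.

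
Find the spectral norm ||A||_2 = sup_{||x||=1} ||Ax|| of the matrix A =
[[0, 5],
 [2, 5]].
||A||_2 = sqrt((54 + sqrt(2516))/2) ≈ 7.2166 (= sqrt(largest eigenvalue of A^T A))

||A||_2 = sigma_max(A) = sqrt(lambda_max(A^T A)). Form the symmetric matrix M = A^T A =
[[4, 10],
 [10, 50]].
Its characteristic polynomial (trace, determinant of M give the coefficients) is
  p(λ) = det(λ I - M) = λ^2 - 54λ + 100.
For λ^2 - 54λ + 100 the discriminant is 2516. It is nonnegative but not a perfect square, so the roots are real and irrational: λ = (54 ± sqrt(2516))/2 ≈ 52.0799, 1.9201.
So the eigenvalues of A^T A are ≈ 1.9201, 52.0799 (all ≥ 0, as they must be for A^T A). The largest is λ_max = (54 + sqrt(2516))/2 ≈ 52.0799, hence ||A||_2 = sqrt(λ_max) = sqrt((54 + sqrt(2516))/2) ≈ 7.2166.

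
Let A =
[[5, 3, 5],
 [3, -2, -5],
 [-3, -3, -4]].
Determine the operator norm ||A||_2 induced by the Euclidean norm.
||A||_2 ≈ 10.0353 (= sqrt(largest eigenvalue of A^T A))

||A||_2 = sigma_max(A) = sqrt(lambda_max(A^T A)). Form the symmetric matrix M = A^T A =
[[43, 18, 22],
 [18, 22, 37],
 [22, 37, 66]].
Its characteristic polynomial (trace, sum of principal 2x2 minors, determinant of M give the coefficients) is
  p(λ) = det(λ I - M) = λ^3 - 131λ^2 + 3059λ - 841.
No integer candidate from the rational root theorem (±divisors of 841) is a root, so the roots are irrational. The cubic discriminant is Δ = 44570154816 > 0, so there are three distinct real roots. p(0) = -841 and p(1) = 2088 have opposite signs, so a root lies in (0, 1); Newton's method refines it to λ ≈ 0.2782. p(30) = 29 and p(31) = -2112 have opposite signs, so a root lies in (30, 31); Newton's method refines it to λ ≈ 30.0138. p(100) = -4941 and p(101) = 2088 have opposite signs, so a root lies in (100, 101); Newton's method refines it to λ ≈ 100.708. Check (Vieta): the three roots sum to 131, matching tr M = 131.
So the eigenvalues of A^T A are ≈ 0.2782, 30.0138, 100.708 (all ≥ 0, as they must be for A^T A). The largest is λ_max ≈ 100.708, hence ||A||_2 = sqrt(λ_max) ≈ 10.0353.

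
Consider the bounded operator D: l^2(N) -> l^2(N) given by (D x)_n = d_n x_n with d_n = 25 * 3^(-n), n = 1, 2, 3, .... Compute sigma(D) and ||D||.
sigma(D) = {25 * 3^(-n) : n ≥ 1} ∪ {0}; ||D|| = 25/3

A bounded diagonal operator on l^2 with diagonal entries d_n has spectrum equal to the closure of {d_n : n ≥ 1}: every d_n is an eigenvalue (with eigenvector e_n), so {d_n} ⊂ sigma(D); the spectrum is closed, so its closure is too; and for lambda not in the closure, (D - lambda I) has bounded inverse (the diagonal entries 1/(d_n - lambda) are bounded). For our sequence d_n = 25 * 3^(-n), n = 1, 2, 3, ...:
  - {d_n} = {25 * 3^(-n) : n ≥ 1}; the only limit point is 0
  - closure = {25 * 3^(-n) : n ≥ 1} ∪ {0}
For the norm: a diagonal operator has ||D|| = sup_n |d_n|. Here d_n = 25 * 3^(-n) is positive and decreasing, so sup_n |d_n| = d_1 = 25/3. So ||D|| = 25/3.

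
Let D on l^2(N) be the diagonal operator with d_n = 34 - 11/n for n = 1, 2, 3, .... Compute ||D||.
||D|| = 34

For a diagonal operator on l^2 with entries d_n, ||D|| = sup_n |d_n|. Here d_1 = 23, d_2 = 57/2, ..., and d_n = 34 - 11/n increases monotonically toward 34. All terms lie in [23, 34), so |d_n| = d_n and the supremum is the limit 34, which is not attained by any individual d_n. Hence ||D|| = 34.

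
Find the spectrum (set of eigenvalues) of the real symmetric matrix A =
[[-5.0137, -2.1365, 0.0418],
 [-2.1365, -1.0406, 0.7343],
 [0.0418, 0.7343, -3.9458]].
sigma(A) ≈ {-6, -4, 0}

A is real symmetric, so its spectrum consists of real eigenvalues. Expanding the characteristic polynomial of the displayed matrix gives
  det(λ I - A) = p(λ) = λ^3 + (10)λ^2 + (24)λ + (0.0011).
Solving p(λ) = 0 yields eigenvalues ≈ -6, -4, 0. (A is shown rounded to 4 decimals, so these recover the underlying integer eigenvalues to within that precision.)
Verification: the trace of A = -10 equals the sum of eigenvalues -10, and det(A) ≈ -0.0011 matches the eigenvalue product 0.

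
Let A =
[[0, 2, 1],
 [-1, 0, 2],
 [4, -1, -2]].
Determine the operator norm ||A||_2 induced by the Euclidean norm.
||A||_2 ≈ 5.0294 (= sqrt(largest eigenvalue of A^T A))

||A||_2 = sigma_max(A) = sqrt(lambda_max(A^T A)). Form the symmetric matrix M = A^T A =
[[17, -4, -10],
 [-4, 5, 4],
 [-10, 4, 9]].
Its characteristic polynomial (trace, sum of principal 2x2 minors, determinant of M give the coefficients) is
  p(λ) = det(λ I - M) = λ^3 - 31λ^2 + 151λ - 169.
No integer candidate from the rational root theorem (±divisors of 169) is a root, so the roots are irrational. The cubic discriminant is Δ = 1469696 > 0, so there are three distinct real roots. p(1) = -48 and p(2) = 17 have opposite signs, so a root lies in (1, 2); Newton's method refines it to λ ≈ 1.6457. p(4) = 3 and p(5) = -64 have opposite signs, so a root lies in (4, 5); Newton's method refines it to λ ≈ 4.0598. p(25) = -144 and p(26) = 377 have opposite signs, so a root lies in (25, 26); Newton's method refines it to λ ≈ 25.2945. Check (Vieta): the three roots sum to 31, matching tr M = 31.
So the eigenvalues of A^T A are ≈ 1.6457, 4.0598, 25.2945 (all ≥ 0, as they must be for A^T A). The largest is λ_max ≈ 25.2945, hence ||A||_2 = sqrt(λ_max) ≈ 5.0294.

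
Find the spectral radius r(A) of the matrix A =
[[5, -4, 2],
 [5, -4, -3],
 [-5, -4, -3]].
r(A) ≈ 6.911

The eigenvalues of A are the roots of its characteristic polynomial. With M = A (coefficients from the trace, the sum of principal 2x2 minors, and det A):
  p(λ) = det(λ I - M) = λ^3 + 2λ^2 - 5λ + 200.
No integer candidate from the rational root theorem (±divisors of 200) is a root, so the roots are irrational. The cubic discriminant is Δ = -1121800 < 0, so there is one real root and a complex-conjugate pair. p(-7) = -10 and p(-6) = 86 have opposite signs, so a root lies in (-7, -6); Newton's method refines it to λ ≈ -6.911. Dividing out (λ - (-6.911)) leaves approximately λ^2 - 4.911λ + 28.9395. For λ^2 - 4.911λ + 28.9395 the discriminant is -91.6405. It is negative, so the remaining roots are the complex-conjugate pair λ ≈ 2.4555 ± 4.7865i. Their product equals the constant term, so |λ|^2 ≈ 28.9395 and |λ| ≈ 5.3795.
Thus the eigenvalues (to 4 decimals) are -6.911 (modulus 6.911); 2.4555 ± 4.7865i (modulus 5.3795). The spectral radius is the largest modulus: r(A) ≈ 6.911. (Cross-check: r(A) ≤ ||A||_2 ≈ 9.2553; equality holds whenever A is normal, though it can also hold for some non-normal A.)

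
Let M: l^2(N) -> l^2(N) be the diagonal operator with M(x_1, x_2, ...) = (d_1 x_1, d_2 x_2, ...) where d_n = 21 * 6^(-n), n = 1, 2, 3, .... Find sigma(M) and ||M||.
sigma(M) = {21 * 6^(-n) : n ≥ 1} ∪ {0}; ||M|| = 7/2

A bounded diagonal operator on l^2 with diagonal entries d_n has spectrum equal to the closure of {d_n : n ≥ 1}: every d_n is an eigenvalue (with eigenvector e_n), so {d_n} ⊂ sigma(M); the spectrum is closed, so its closure is too; and for lambda not in the closure, (M - lambda I) has bounded inverse (the diagonal entries 1/(d_n - lambda) are bounded). For our sequence d_n = 21 * 6^(-n), n = 1, 2, 3, ...:
  - {d_n} = {21 * 6^(-n) : n ≥ 1}; the only limit point is 0
  - closure = {21 * 6^(-n) : n ≥ 1} ∪ {0}
For the norm: a diagonal operator has ||M|| = sup_n |d_n|. Here d_n = 21 * 6^(-n) is positive and decreasing, so sup_n |d_n| = d_1 = 21/6 = 7/2. So ||M|| = 7/2.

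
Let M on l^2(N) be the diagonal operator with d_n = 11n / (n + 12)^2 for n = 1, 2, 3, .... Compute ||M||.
||M|| = 11/48 (attained at n = 12)

For M diagonal, ||M|| = sup_n |d_n|. Treat f(x) = 11x / (x + 12)^2 for real x > 0. By the quotient rule, f'(x) = 11(12 - x)/(x + 12)^3, which is positive for x < 12 and negative for x > 12. So f has a unique maximum at x = 12, and since 12 is a positive integer, the supremum over n ≥ 1 is attained at n = 12: d_12 = 11·12/(12 + 12)^2 = 11·12/576 = 11/48. Hence ||M|| = 11/48.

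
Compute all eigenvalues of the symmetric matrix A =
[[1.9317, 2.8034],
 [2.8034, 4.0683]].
sigma(A) ≈ {0, 6}

A is real symmetric, so its spectrum consists of real eigenvalues. Expanding the characteristic polynomial of the displayed matrix gives
  det(λ I - A) = p(λ) = λ^2 + (-6)λ + (0).
Solving p(λ) = 0 yields eigenvalues ≈ 0, 6. (A is shown rounded to 4 decimals, so these recover the underlying integer eigenvalues to within that precision.)
Verification: the trace of A = 6 equals the sum of eigenvalues 6, and det(A) ≈ -0.0003 matches the eigenvalue product 0.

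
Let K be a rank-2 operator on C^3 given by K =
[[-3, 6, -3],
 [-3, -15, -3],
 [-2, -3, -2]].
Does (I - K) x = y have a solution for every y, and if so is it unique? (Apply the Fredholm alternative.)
(I - K) is invertible (det(I - K) = 105 ≠ 0), so for every y in C^3 the equation (I - K) x = y has a unique solution.

K has rank 2 and factors as K = U V^T = u1 v1^T + u2 v2^T with u1 = (0, -3, -1), v1 = (2, 3, 2), u2 = (-3, 3, 0), v2 = (1, -2, 1) (multiplying out reproduces the displayed K). The nonzero eigenvalues of U V^T coincide with those of the 2 x 2 matrix G = V^T U = [[v1·u1, v1·u2], [v2·u1, v2·u2]] = [[-11, 3], [5, -9]], and by the Sylvester determinant identity det(I_3 - U V^T) = det(I_2 - V^T U) = det([[12, -3], [-5, 10]]) = (12)(10) - (-3)(-5) = 105. (Direct check: I - K =
[[4, -6, 3],
 [3, 16, 3],
 [2, 3, 3]]
has determinant 105.) The finite-dimensional Fredholm alternative says: either (I - K) is invertible, or ker(I - K) ≠ {0} and then range(I - K) = ker((I - K)^*)^⊥, with dim ker(I - K) = dim ker((I - K)^*). Since det(I - K) ≠ 0, 1 is not an eigenvalue of K and ker(I - K) = {0}, so we are in the first case: for every y there is a unique x = (I - K)^(-1) y. (Explicitly, by the Woodbury identity, (I - U V^T)^(-1) = I + U (I_2 - G)^(-1) V^T.)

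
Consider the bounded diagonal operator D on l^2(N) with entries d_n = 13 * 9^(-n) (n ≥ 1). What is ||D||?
||D|| = 13/9 (attained at n = 1)

For D diagonal, ||D|| = sup_n |d_n|. The sequence d_n = 13 * 9^(-n) is positive and strictly decreasing (ratio 9^(-1) < 1), so the supremum is d_1 = 13/9. Hence ||D|| = 13/9.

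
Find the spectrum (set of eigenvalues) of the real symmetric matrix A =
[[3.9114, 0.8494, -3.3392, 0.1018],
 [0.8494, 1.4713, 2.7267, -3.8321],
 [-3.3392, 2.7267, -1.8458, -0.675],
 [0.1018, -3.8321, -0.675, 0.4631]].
sigma(A) ≈ {-5, -2, 5, 6}

A is real symmetric, so its spectrum consists of real eigenvalues. Expanding the characteristic polynomial of the displayed matrix gives
  det(λ I - A) = p(λ) = λ^4 + (-4)λ^3 + (-37)λ^2 + (100)λ + (300.0046).
Solving p(λ) = 0 yields eigenvalues ≈ -5, -2, 5, 6. (A is shown rounded to 4 decimals, so these recover the underlying integer eigenvalues to within that precision.)
Verification: the trace of A = 4 equals the sum of eigenvalues 4, and det(A) ≈ 300.0046 matches the eigenvalue product 300.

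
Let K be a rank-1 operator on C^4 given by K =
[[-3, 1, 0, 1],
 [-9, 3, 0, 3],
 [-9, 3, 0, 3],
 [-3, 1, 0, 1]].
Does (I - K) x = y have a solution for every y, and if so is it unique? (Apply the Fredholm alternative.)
(I - K) is singular (det(I - K) = 0, i.e. 1 ∈ sigma(K)). (I - K) x = y is solvable iff y ⊥ ker((I - K)^*) = span{(-3, 1, 0, 1)}, i.e. iff -3y_1 + y_2 + y_4 = 0. When solvable, the solutions are x = y + c·(1, 3, 3, 1), c arbitrary (ker(I - K) = span{(1, 3, 3, 1)}, dimension 1).

K has rank 1, so it is an outer product K = u v^T: every row of K is a multiple of one row vector. Reading off the entries, u = (1, 3, 3, 1) and v = (-3, 1, 0, 1) (row i of K equals u_i·v^T). A rank-one matrix u v^T satisfies K u = u (v·u) and kills the (3)-dimensional subspace v^⊥, so its characteristic polynomial is lambda^3 (lambda - v·u) with v·u = tr K = 1. Hence the eigenvalues of I - K are 1 (multiplicity 3) and 1 - (1) = 0, so det(I - K) = 0. (Direct check: I - K =
[[4, -1, 0, -1],
 [9, -2, 0, -3],
 [9, -3, 1, -3],
 [3, -1, 0, 0]]
has determinant 0.) So 1 is an eigenvalue of K and (I - K) is not invertible. The finite-dimensional Fredholm alternative says: either (I - K) is invertible, or ker(I - K) ≠ {0} and then range(I - K) = ker((I - K)^*)^⊥, with dim ker(I - K) = dim ker((I - K)^*). We are in the second case, so we need both kernels. Kernel of I - K: (I - K) u = u - u (v·u) = u - u = 0, so ker(I - K) = span{u} = span{(1, 3, 3, 1)} (it is exactly 1-dimensional because rank(I - K) = 3). Kernel of the adjoint: K is real, so (I - K)^* = I - K^T = I - v u^T, and (I - v u^T) v = v - v (u·v) = 0; hence ker((I - K)^*) = span{v} = span{(-3, 1, 0, 1)}. Therefore (I - K) x = y is solvable iff <y, v> = 0, i.e. iff -3y_1 + y_2 + y_4 = 0. When this holds, K y = u (v·y) = 0, so (I - K) y = y and x = y is a particular solution; the full solution set is the line x = y + c·u = y + c·(1, 3, 3, 1), c ∈ C.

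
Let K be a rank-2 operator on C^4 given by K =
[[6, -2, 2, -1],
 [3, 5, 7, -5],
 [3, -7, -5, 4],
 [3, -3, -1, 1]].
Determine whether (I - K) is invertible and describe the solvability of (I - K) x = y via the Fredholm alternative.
(I - K) is invertible (det(I - K) = 16 ≠ 0), so for every y in C^4 the equation (I - K) x = y has a unique solution.

K has rank 2 and factors as K = U V^T = u1 v1^T + u2 v2^T with u1 = (-1, -2, 1, 0), v1 = (-3, -1, -3, 2), u2 = (-1, 1, -2, -1), v2 = (-3, 3, 1, -1) (multiplying out reproduces the displayed K). The nonzero eigenvalues of U V^T coincide with those of the 2 x 2 matrix G = V^T U = [[v1·u1, v1·u2], [v2·u1, v2·u2]] = [[2, 6], [-2, 5]], and by the Sylvester determinant identity det(I_4 - U V^T) = det(I_2 - V^T U) = det([[-1, -6], [2, -4]]) = (-1)(-4) - (-6)(2) = 16. (Direct check: I - K =
[[-5, 2, -2, 1],
 [-3, -4, -7, 5],
 [-3, 7, 6, -4],
 [-3, 3, 1, 0]]
has determinant 16.) The finite-dimensional Fredholm alternative says: either (I - K) is invertible, or ker(I - K) ≠ {0} and then range(I - K) = ker((I - K)^*)^⊥, with dim ker(I - K) = dim ker((I - K)^*). Since det(I - K) ≠ 0, 1 is not an eigenvalue of K and ker(I - K) = {0}, so we are in the first case: for every y there is a unique x = (I - K)^(-1) y. (Explicitly, by the Woodbury identity, (I - U V^T)^(-1) = I + U (I_2 - G)^(-1) V^T.)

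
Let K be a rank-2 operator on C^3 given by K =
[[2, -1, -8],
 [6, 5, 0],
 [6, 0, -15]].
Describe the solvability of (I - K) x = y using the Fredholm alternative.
(I - K) is invertible (det(I - K) = -32 ≠ 0), so for every y in C^3 the equation (I - K) x = y has a unique solution.

K has rank 2 and factors as K = U V^T = u1 v1^T + u2 v2^T with u1 = (1, 3, 3), v1 = (2, 1, -2), u2 = (-2, 2, -3), v2 = (0, 1, 3) (multiplying out reproduces the displayed K). The nonzero eigenvalues of U V^T coincide with those of the 2 x 2 matrix G = V^T U = [[v1·u1, v1·u2], [v2·u1, v2·u2]] = [[-1, 4], [12, -7]], and by the Sylvester determinant identity det(I_3 - U V^T) = det(I_2 - V^T U) = det([[2, -4], [-12, 8]]) = (2)(8) - (-4)(-12) = -32. (Direct check: I - K =
[[-1, 1, 8],
 [-6, -4, 0],
 [-6, 0, 16]]
has determinant -32.) The finite-dimensional Fredholm alternative says: either (I - K) is invertible, or ker(I - K) ≠ {0} and then range(I - K) = ker((I - K)^*)^⊥, with dim ker(I - K) = dim ker((I - K)^*). Since det(I - K) ≠ 0, 1 is not an eigenvalue of K and ker(I - K) = {0}, so we are in the first case: for every y there is a unique x = (I - K)^(-1) y. (Explicitly, by the Woodbury identity, (I - U V^T)^(-1) = I + U (I_2 - G)^(-1) V^T.)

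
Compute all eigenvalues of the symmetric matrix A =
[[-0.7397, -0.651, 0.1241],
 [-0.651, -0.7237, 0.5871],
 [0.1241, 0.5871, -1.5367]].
sigma(A) ≈ {-2, -1, 0}

A is real symmetric, so its spectrum consists of real eigenvalues. Expanding the characteristic polynomial of the displayed matrix gives
  det(λ I - A) = p(λ) = λ^3 + (3)λ^2 + (2)λ + (0).
Solving p(λ) = 0 yields eigenvalues ≈ -2, -1, 0. (A is shown rounded to 4 decimals, so these recover the underlying integer eigenvalues to within that precision.)
Verification: the trace of A = -3 equals the sum of eigenvalues -3, and det(A) ≈ -0.0001 matches the eigenvalue product 0.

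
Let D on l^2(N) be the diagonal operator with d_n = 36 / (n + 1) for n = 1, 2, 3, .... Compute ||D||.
||D|| = 18 (attained at n = 1)

For D diagonal, ||D|| = sup_n |d_n| = sup_n 36/(n + 1). This is positive and strictly decreasing in n, so the supremum is attained at n = 1: d_1 = 36/(1 + 1) = 18. Hence ||D|| = 18.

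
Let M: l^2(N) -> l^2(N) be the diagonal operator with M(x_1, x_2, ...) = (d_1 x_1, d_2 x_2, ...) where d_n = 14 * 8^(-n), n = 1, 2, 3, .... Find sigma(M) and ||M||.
sigma(M) = {14 * 8^(-n) : n ≥ 1} ∪ {0}; ||M|| = 7/4

A bounded diagonal operator on l^2 with diagonal entries d_n has spectrum equal to the closure of {d_n : n ≥ 1}: every d_n is an eigenvalue (with eigenvector e_n), so {d_n} ⊂ sigma(M); the spectrum is closed, so its closure is too; and for lambda not in the closure, (M - lambda I) has bounded inverse (the diagonal entries 1/(d_n - lambda) are bounded). For our sequence d_n = 14 * 8^(-n), n = 1, 2, 3, ...:
  - {d_n} = {14 * 8^(-n) : n ≥ 1}; the only limit point is 0
  - closure = {14 * 8^(-n) : n ≥ 1} ∪ {0}
For the norm: a diagonal operator has ||M|| = sup_n |d_n|. Here d_n = 14 * 8^(-n) is positive and decreasing, so sup_n |d_n| = d_1 = 14/8 = 7/4. So ||M|| = 7/4.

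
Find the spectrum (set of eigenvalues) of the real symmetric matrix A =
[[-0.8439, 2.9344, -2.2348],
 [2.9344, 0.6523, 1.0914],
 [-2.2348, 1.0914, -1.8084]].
sigma(A) ≈ {-5, 0, 3}

A is real symmetric, so its spectrum consists of real eigenvalues. Expanding the characteristic polynomial of the displayed matrix gives
  det(λ I - A) = p(λ) = λ^3 + (2)λ^2 + (-15)λ + (0).
Solving p(λ) = 0 yields eigenvalues ≈ -5, 0, 3. (A is shown rounded to 4 decimals, so these recover the underlying integer eigenvalues to within that precision.)
Verification: the trace of A = -2 equals the sum of eigenvalues -2, and det(A) ≈ 0.0001 matches the eigenvalue product 0.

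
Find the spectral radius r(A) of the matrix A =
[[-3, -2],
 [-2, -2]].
r(A) = (5 + sqrt(17))/2 ≈ 4.5616

The eigenvalues of A are the roots of its characteristic polynomial. With M = A (coefficients from the trace and determinant):
  p(λ) = det(λ I - M) = λ^2 + 5λ + 2.
For λ^2 + 5λ + 2 the discriminant is 17. It is nonnegative but not a perfect square, so the roots are real and irrational: λ = (-5 ± sqrt(17))/2 ≈ -0.4384, -4.5616.
Thus the eigenvalues (to 4 decimals) are -0.4384 (modulus 0.4384); -4.5616 (modulus 4.5616). The spectral radius is the largest modulus: r(A) = (5 + sqrt(17))/2 ≈ 4.5616. (Cross-check: r(A) ≤ ||A||_2 ≈ 4.5616; equality holds whenever A is normal, though it can also hold for some non-normal A.)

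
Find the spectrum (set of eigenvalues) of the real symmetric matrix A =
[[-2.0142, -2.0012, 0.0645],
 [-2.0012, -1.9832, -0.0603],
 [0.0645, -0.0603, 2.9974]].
sigma(A) ≈ {-4, 0, 3}

A is real symmetric, so its spectrum consists of real eigenvalues. Expanding the characteristic polynomial of the displayed matrix gives
  det(λ I - A) = p(λ) = λ^3 + (1)λ^2 + (-12)λ + (0).
Solving p(λ) = 0 yields eigenvalues ≈ -4, 0, 3. (A is shown rounded to 4 decimals, so these recover the underlying integer eigenvalues to within that precision.)
Verification: the trace of A = -1 equals the sum of eigenvalues -1, and det(A) ≈ 0.0004 matches the eigenvalue product 0.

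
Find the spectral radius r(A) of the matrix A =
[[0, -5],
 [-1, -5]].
r(A) = (5 + sqrt(45))/2 ≈ 5.8541

The eigenvalues of A are the roots of its characteristic polynomial. With M = A (coefficients from the trace and determinant):
  p(λ) = det(λ I - M) = λ^2 + 5λ - 5.
For λ^2 + 5λ - 5 the discriminant is 45. It is nonnegative but not a perfect square, so the roots are real and irrational: λ = (-5 ± sqrt(45))/2 ≈ 0.8541, -5.8541.
Thus the eigenvalues (to 4 decimals) are 0.8541 (modulus 0.8541); -5.8541 (modulus 5.8541). The spectral radius is the largest modulus: r(A) = (5 + sqrt(45))/2 ≈ 5.8541. (Cross-check: r(A) ≤ ||A||_2 ≈ 7.1067; equality holds whenever A is normal, though it can also hold for some non-normal A.)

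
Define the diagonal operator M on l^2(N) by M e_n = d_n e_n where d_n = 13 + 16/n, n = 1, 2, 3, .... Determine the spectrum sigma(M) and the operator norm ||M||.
sigma(M) = {13 + 16/n : n ≥ 1} ∪ {13}; ||M|| = 29

A bounded diagonal operator on l^2 with diagonal entries d_n has spectrum equal to the closure of {d_n : n ≥ 1}: every d_n is an eigenvalue (with eigenvector e_n), so {d_n} ⊂ sigma(M); the spectrum is closed, so its closure is too; and for lambda not in the closure, (M - lambda I) has bounded inverse (the diagonal entries 1/(d_n - lambda) are bounded). For our sequence d_n = 13 + 16/n, n = 1, 2, 3, ...:
  - {d_n} = {13 + 16/n : n ≥ 1}; the only limit point is 13
  - closure = {13 + 16/n : n ≥ 1} ∪ {13}
For the norm: a diagonal operator has ||M|| = sup_n |d_n|. Here d_n = 13 + 16/n is positive and decreasing, so sup_n |d_n| = d_1 = 13 + 16 = 29. So ||M|| = 29.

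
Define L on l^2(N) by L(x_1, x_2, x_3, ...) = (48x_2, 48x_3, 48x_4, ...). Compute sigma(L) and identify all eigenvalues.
sigma(L) = closed disk {z in C : |z| ≤ 48}; sigma_p(L) = open disk {z in C : |z| < 48}

Note L = 48·V where V is the unit left shift (V x)_k = x_{k+1}; so sigma(L) = 48·sigma(V) and ||L|| = 48||V||. ||L x||^2 = 2304sum_{k≥2} |x_k|^2 ≤ 2304||x||^2, with equality on {x : x_1 = 0}, so ||L|| = 48. For any lambda with |lambda| < 48, set r = lambda/48 (|r| < 1); the vector x = (1, r, r^2, ...) is in l^2 and satisfies L x = 48(r, r^2, ...) = lambda x, so lambda is an eigenvalue. On the boundary |lambda| = 48 the geometric series diverges, so no l^2 eigenvector exists, but these lambda lie in the approximate point spectrum. Hence sigma(L) is the closed disk of radius 48 and sigma_p(L) is the open disk.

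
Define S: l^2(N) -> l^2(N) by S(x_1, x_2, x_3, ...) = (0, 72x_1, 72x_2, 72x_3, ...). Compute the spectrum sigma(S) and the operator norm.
sigma(S) = closed disk {z in C : |z| ≤ 72}; ||S|| = 72

Note S = 72·U where U is the unit right shift (U x)_k = x_{k-1} (with x_0 := 0); so ||S|| = 72||U|| and sigma(S) = 72·sigma(U). ||S x||^2 = sum_{k≥1} |72x_k|^2 = 5184||x||^2, so ||S|| = 72 and sigma(S) ⊂ {|z| ≤ 72}. For any |lambda| < 72, the equation (S - lambda I) x = 0 forces x_1 = 0, then 72x_k = lambda x_{k+1} ⇒ x = 0, so S has no eigenvalues. But (S - lambda I) is not surjective for |lambda| < 72: solving (S - lambda I) x = e_1 would require x_n proportional to (lambda/72)^(-n), which is not in l^2. So every |lambda| < 72 lies in the residual spectrum. The boundary |lambda| = 72 is in the approximate point spectrum (the spectrum is closed). Hence sigma(S) is the closed disk of radius 72.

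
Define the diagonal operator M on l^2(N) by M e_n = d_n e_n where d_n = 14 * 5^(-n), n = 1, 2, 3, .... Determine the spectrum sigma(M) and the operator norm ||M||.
sigma(M) = {14 * 5^(-n) : n ≥ 1} ∪ {0}; ||M|| = 14/5

A bounded diagonal operator on l^2 with diagonal entries d_n has spectrum equal to the closure of {d_n : n ≥ 1}: every d_n is an eigenvalue (with eigenvector e_n), so {d_n} ⊂ sigma(M); the spectrum is closed, so its closure is too; and for lambda not in the closure, (M - lambda I) has bounded inverse (the diagonal entries 1/(d_n - lambda) are bounded). For our sequence d_n = 14 * 5^(-n), n = 1, 2, 3, ...:
  - {d_n} = {14 * 5^(-n) : n ≥ 1}; the only limit point is 0
  - closure = {14 * 5^(-n) : n ≥ 1} ∪ {0}
For the norm: a diagonal operator has ||M|| = sup_n |d_n|. Here d_n = 14 * 5^(-n) is positive and decreasing, so sup_n |d_n| = d_1 = 14/5. So ||M|| = 14/5.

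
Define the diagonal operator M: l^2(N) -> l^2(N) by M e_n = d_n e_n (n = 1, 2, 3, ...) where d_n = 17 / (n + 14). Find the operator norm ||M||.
||M|| = 17/15 (attained at n = 1)

For M diagonal, ||M|| = sup_n |d_n| = sup_n 17/(n + 14). This is positive and strictly decreasing in n, so the supremum is attained at n = 1: d_1 = 17/(1 + 14) = 17/15. Hence ||M|| = 17/15.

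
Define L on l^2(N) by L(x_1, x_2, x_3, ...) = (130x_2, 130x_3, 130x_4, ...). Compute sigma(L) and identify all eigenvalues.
sigma(L) = closed disk {z in C : |z| ≤ 130}; sigma_p(L) = open disk {z in C : |z| < 130}

Note L = 130·V where V is the unit left shift (V x)_k = x_{k+1}; so sigma(L) = 130·sigma(V) and ||L|| = 130||V||. ||L x||^2 = 16900sum_{k≥2} |x_k|^2 ≤ 16900||x||^2, with equality on {x : x_1 = 0}, so ||L|| = 130. For any lambda with |lambda| < 130, set r = lambda/130 (|r| < 1); the vector x = (1, r, r^2, ...) is in l^2 and satisfies L x = 130(r, r^2, ...) = lambda x, so lambda is an eigenvalue. On the boundary |lambda| = 130 the geometric series diverges, so no l^2 eigenvector exists, but these lambda lie in the approximate point spectrum. Hence sigma(L) is the closed disk of radius 130 and sigma_p(L) is the open disk.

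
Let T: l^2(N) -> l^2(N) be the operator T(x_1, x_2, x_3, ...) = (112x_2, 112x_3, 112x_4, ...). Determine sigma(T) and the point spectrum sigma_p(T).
sigma(T) = closed disk {z in C : |z| ≤ 112}; sigma_p(T) = open disk {z in C : |z| < 112}

Note T = 112·V where V is the unit left shift (V x)_k = x_{k+1}; so sigma(T) = 112·sigma(V) and ||T|| = 112||V||. ||T x||^2 = 12544sum_{k≥2} |x_k|^2 ≤ 12544||x||^2, with equality on {x : x_1 = 0}, so ||T|| = 112. For any lambda with |lambda| < 112, set r = lambda/112 (|r| < 1); the vector x = (1, r, r^2, ...) is in l^2 and satisfies T x = 112(r, r^2, ...) = lambda x, so lambda is an eigenvalue. On the boundary |lambda| = 112 the geometric series diverges, so no l^2 eigenvector exists, but these lambda lie in the approximate point spectrum. Hence sigma(T) is the closed disk of radius 112 and sigma_p(T) is the open disk.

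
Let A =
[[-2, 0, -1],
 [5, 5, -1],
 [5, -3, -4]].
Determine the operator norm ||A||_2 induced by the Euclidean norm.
||A||_2 ≈ 8.1461 (= sqrt(largest eigenvalue of A^T A))

||A||_2 = sigma_max(A) = sqrt(lambda_max(A^T A)). Form the symmetric matrix M = A^T A =
[[54, 10, -23],
 [10, 34, 7],
 [-23, 7, 18]].
Its characteristic polynomial (trace, sum of principal 2x2 minors, determinant of M give the coefficients) is
  p(λ) = det(λ I - M) = λ^3 - 106λ^2 + 2742λ - 7396.
No integer candidate from the rational root theorem (±divisors of 7396) is a root, so the roots are irrational. The cubic discriminant is Δ = 3996955232 > 0, so there are three distinct real roots. p(3) = -97 and p(4) = 1940 have opposite signs, so a root lies in (3, 4); Newton's method refines it to λ ≈ 3.0456. p(36) = 596 and p(37) = -403 have opposite signs, so a root lies in (36, 37); Newton's method refines it to λ ≈ 36.5957. p(66) = -664 and p(67) = 1247 have opposite signs, so a root lies in (66, 67); Newton's method refines it to λ ≈ 66.3587. Check (Vieta): the three roots sum to 106, matching tr M = 106.
So the eigenvalues of A^T A are ≈ 3.0456, 36.5957, 66.3587 (all ≥ 0, as they must be for A^T A). The largest is λ_max ≈ 66.3587, hence ||A||_2 = sqrt(λ_max) ≈ 8.1461.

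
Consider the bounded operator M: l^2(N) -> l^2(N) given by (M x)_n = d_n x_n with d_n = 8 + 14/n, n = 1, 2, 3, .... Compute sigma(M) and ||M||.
sigma(M) = {8 + 14/n : n ≥ 1} ∪ {8}; ||M|| = 22

A bounded diagonal operator on l^2 with diagonal entries d_n has spectrum equal to the closure of {d_n : n ≥ 1}: every d_n is an eigenvalue (with eigenvector e_n), so {d_n} ⊂ sigma(M); the spectrum is closed, so its closure is too; and for lambda not in the closure, (M - lambda I) has bounded inverse (the diagonal entries 1/(d_n - lambda) are bounded). For our sequence d_n = 8 + 14/n, n = 1, 2, 3, ...:
  - {d_n} = {8 + 14/n : n ≥ 1}; the only limit point is 8
  - closure = {8 + 14/n : n ≥ 1} ∪ {8}
For the norm: a diagonal operator has ||M|| = sup_n |d_n|. Here d_n = 8 + 14/n is positive and decreasing, so sup_n |d_n| = d_1 = 8 + 14 = 22. So ||M|| = 22.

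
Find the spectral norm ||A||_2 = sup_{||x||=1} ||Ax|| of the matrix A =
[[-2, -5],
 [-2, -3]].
||A||_2 = sqrt((42 + sqrt(1700))/2) ≈ 6.451 (= sqrt(largest eigenvalue of A^T A))

||A||_2 = sigma_max(A) = sqrt(lambda_max(A^T A)). Form the symmetric matrix M = A^T A =
[[8, 16],
 [16, 34]].
Its characteristic polynomial (trace, determinant of M give the coefficients) is
  p(λ) = det(λ I - M) = λ^2 - 42λ + 16.
For λ^2 - 42λ + 16 the discriminant is 1700. It is nonnegative but not a perfect square, so the roots are real and irrational: λ = (42 ± sqrt(1700))/2 ≈ 41.6155, 0.3845.
So the eigenvalues of A^T A are ≈ 0.3845, 41.6155 (all ≥ 0, as they must be for A^T A). The largest is λ_max = (42 + sqrt(1700))/2 ≈ 41.6155, hence ||A||_2 = sqrt(λ_max) = sqrt((42 + sqrt(1700))/2) ≈ 6.451.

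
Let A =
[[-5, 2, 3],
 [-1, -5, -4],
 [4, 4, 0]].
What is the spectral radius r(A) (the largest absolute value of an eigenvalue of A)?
r(A) ≈ 6.8343

The eigenvalues of A are the roots of its characteristic polynomial. With M = A (coefficients from the trace, the sum of principal 2x2 minors, and det A):
  p(λ) = det(λ I - M) = λ^3 + 10λ^2 + 31λ + 64.
No integer candidate from the rational root theorem (±divisors of 64) is a root, so the roots are irrational. The cubic discriminant is Δ = -32536 < 0, so there is one real root and a complex-conjugate pair. p(-7) = -6 and p(-6) = 22 have opposite signs, so a root lies in (-7, -6); Newton's method refines it to λ ≈ -6.8343. Dividing out (λ - (-6.8343)) leaves approximately λ^2 + 3.1657λ + 9.3646. For λ^2 + 3.1657λ + 9.3646 the discriminant is -27.4364. It is negative, so the remaining roots are the complex-conjugate pair λ ≈ -1.5829 ± 2.619i. Their product equals the constant term, so |λ|^2 ≈ 9.3646 and |λ| ≈ 3.0602.
Thus the eigenvalues (to 4 decimals) are -6.8343 (modulus 6.8343); -1.5829 ± 2.619i (modulus 3.0602). The spectral radius is the largest modulus: r(A) ≈ 6.8343. (Cross-check: r(A) ≤ ||A||_2 ≈ 7.9578; equality holds whenever A is normal, though it can also hold for some non-normal A.)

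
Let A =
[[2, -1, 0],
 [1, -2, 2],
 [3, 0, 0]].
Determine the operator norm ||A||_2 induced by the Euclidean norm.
||A||_2 ≈ 4.0551 (= sqrt(largest eigenvalue of A^T A))

||A||_2 = sigma_max(A) = sqrt(lambda_max(A^T A)). Form the symmetric matrix M = A^T A =
[[14, -4, 2],
 [-4, 5, -4],
 [2, -4, 4]].
Its characteristic polynomial (trace, sum of principal 2x2 minors, determinant of M give the coefficients) is
  p(λ) = det(λ I - M) = λ^3 - 23λ^2 + 110λ - 36.
No integer candidate from the rational root theorem (±divisors of 36) is a root, so the roots are irrational. The cubic discriminant is Δ = 929300 > 0, so there are three distinct real roots. p(0) = -36 and p(1) = 52 have opposite signs, so a root lies in (0, 1); Newton's method refines it to λ ≈ 0.3529. p(6) = 12 and p(7) = -50 have opposite signs, so a root lies in (6, 7); Newton's method refines it to λ ≈ 6.2035. p(16) = -68 and p(17) = 100 have opposite signs, so a root lies in (16, 17); Newton's method refines it to λ ≈ 16.4436. Check (Vieta): the three roots sum to 23, matching tr M = 23.
So the eigenvalues of A^T A are ≈ 0.3529, 6.2035, 16.4436 (all ≥ 0, as they must be for A^T A). The largest is λ_max ≈ 16.4436, hence ||A||_2 = sqrt(λ_max) ≈ 4.0551.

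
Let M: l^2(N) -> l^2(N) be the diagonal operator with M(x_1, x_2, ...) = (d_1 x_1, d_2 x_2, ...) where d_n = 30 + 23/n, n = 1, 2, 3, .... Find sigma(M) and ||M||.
sigma(M) = {30 + 23/n : n ≥ 1} ∪ {30}; ||M|| = 53

A bounded diagonal operator on l^2 with diagonal entries d_n has spectrum equal to the closure of {d_n : n ≥ 1}: every d_n is an eigenvalue (with eigenvector e_n), so {d_n} ⊂ sigma(M); the spectrum is closed, so its closure is too; and for lambda not in the closure, (M - lambda I) has bounded inverse (the diagonal entries 1/(d_n - lambda) are bounded). For our sequence d_n = 30 + 23/n, n = 1, 2, 3, ...:
  - {d_n} = {30 + 23/n : n ≥ 1}; the only limit point is 30
  - closure = {30 + 23/n : n ≥ 1} ∪ {30}
For the norm: a diagonal operator has ||M|| = sup_n |d_n|. Here d_n = 30 + 23/n is positive and decreasing, so sup_n |d_n| = d_1 = 30 + 23 = 53. So ||M|| = 53.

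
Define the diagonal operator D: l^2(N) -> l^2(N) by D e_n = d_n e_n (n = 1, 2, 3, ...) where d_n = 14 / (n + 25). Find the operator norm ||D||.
||D|| = 7/13 (attained at n = 1)

For D diagonal, ||D|| = sup_n |d_n| = sup_n 14/(n + 25). This is positive and strictly decreasing in n, so the supremum is attained at n = 1: d_1 = 14/(1 + 25) = 7/13. Hence ||D|| = 7/13.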